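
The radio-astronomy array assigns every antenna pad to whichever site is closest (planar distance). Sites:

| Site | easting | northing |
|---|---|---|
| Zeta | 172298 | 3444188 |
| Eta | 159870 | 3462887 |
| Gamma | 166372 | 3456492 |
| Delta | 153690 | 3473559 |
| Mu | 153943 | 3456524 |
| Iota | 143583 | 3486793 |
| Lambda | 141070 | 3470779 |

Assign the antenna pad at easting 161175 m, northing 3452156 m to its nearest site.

Squared distances to each site:
Zeta: 187210153.000; Eta: 116857386.000; Gamma: 45809705.000; Delta: 514113634.000; Mu: 71381248.000; Iota: 1509200233.000; Lambda: 751027154.000.
Minimum at Gamma.

Gamma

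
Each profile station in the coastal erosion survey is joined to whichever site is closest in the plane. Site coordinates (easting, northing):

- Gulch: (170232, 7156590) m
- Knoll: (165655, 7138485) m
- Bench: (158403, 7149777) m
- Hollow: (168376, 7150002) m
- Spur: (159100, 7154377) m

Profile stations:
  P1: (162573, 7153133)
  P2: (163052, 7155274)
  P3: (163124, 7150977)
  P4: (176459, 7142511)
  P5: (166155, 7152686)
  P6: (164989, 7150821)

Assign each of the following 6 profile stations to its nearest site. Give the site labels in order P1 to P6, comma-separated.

Spur, Spur, Bench, Hollow, Hollow, Hollow

P1 → Spur (d²=13609265.00)
P2 → Spur (d²=16422913.00)
P3 → Bench (d²=23727841.00)
P4 → Hollow (d²=121449970.00)
P5 → Hollow (d²=12136697.00)
P6 → Hollow (d²=12142530.00)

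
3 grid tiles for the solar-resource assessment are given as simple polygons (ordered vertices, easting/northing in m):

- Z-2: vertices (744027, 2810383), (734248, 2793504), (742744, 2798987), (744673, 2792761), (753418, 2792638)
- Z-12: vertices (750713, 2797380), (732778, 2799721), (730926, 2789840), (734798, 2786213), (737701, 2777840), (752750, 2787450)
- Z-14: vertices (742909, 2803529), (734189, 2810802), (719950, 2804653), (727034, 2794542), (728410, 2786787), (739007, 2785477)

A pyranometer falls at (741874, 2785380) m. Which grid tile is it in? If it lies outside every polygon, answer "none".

Cast a ray rightward from (741874, 2785380). For each polygon, the edges (by vertex number in listed order) whose endpoints lie on opposite sides of northing = 2785380, where each meets that height, and whether that is right or left of the point:
Z-2: no edge straddles that height → 0 crossings.
Z-12: 4–5 at easting≈735086.8 (left), 5–6 at easting≈749508.4 (right) → 1 crossing.
Z-14: no edge straddles that height → 0 crossings.
Only Z-12 has an odd count, so the point is inside Z-12.

Z-12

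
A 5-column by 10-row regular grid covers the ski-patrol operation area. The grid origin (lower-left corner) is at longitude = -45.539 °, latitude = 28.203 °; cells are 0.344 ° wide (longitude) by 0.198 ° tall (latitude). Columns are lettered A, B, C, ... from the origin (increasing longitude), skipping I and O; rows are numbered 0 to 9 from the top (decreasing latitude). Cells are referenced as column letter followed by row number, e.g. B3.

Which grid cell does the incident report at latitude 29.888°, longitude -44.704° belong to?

C1

Column index: ⌊(-44.704 − -45.539) / 0.344⌋ = ⌊2.427⌋ = 2 → column C
Row offset from origin: ⌊(29.888 − 28.203) / 0.198⌋ = ⌊8.510⌋ = 8 → row 1 (counted from top)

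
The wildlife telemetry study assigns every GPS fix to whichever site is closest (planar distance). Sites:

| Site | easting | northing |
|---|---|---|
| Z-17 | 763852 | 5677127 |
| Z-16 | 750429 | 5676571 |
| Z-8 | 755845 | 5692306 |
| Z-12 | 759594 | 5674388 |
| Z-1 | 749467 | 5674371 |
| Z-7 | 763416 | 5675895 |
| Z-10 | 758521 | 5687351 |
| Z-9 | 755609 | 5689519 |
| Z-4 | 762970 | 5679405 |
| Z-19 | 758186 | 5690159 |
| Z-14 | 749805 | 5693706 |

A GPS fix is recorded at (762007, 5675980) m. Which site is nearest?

Squared distances to each site:
Z-17: 4719634.000; Z-16: 134399365.000; Z-8: 304508520.000; Z-12: 8357033.000; Z-1: 159840481.000; Z-7: 1992506.000; Z-10: 141451837.000; Z-9: 224238925.000; Z-4: 12657994.000; Z-19: 215644082.000; Z-14: 463099880.000.
Minimum at Z-7.

Z-7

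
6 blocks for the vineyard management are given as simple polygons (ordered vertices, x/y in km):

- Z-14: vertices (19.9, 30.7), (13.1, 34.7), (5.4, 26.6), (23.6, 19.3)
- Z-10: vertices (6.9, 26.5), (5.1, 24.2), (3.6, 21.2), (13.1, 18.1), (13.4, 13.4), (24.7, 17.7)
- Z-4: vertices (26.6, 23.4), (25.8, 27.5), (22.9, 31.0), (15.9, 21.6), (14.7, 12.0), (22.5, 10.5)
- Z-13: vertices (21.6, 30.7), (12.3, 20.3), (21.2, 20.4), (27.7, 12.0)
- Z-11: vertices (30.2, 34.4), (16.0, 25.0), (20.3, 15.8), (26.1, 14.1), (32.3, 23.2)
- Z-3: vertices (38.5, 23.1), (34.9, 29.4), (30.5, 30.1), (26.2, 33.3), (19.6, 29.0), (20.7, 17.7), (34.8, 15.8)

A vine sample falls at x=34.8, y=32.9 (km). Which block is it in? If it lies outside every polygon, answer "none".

none

Cast a ray rightward from (34.8, 32.9). For each polygon, the edges (by vertex number in listed order) whose endpoints lie on opposite sides of y = 32.9, where each meets that height, and whether that is right or left of the point:
Z-14: 1–2 at x≈16.16 (left), 2–3 at x≈11.39 (left) → 0 crossings.
Z-10: no edge straddles that height → 0 crossings.
Z-4: no edge straddles that height → 0 crossings.
Z-13: no edge straddles that height → 0 crossings.
Z-11: 1–2 at x≈27.93 (left), 5–1 at x≈30.48 (left) → 0 crossings.
Z-3: 3–4 at x≈26.74 (left), 4–5 at x≈25.59 (left) → 0 crossings.
All counts are even, so the point lies outside every listed polygon.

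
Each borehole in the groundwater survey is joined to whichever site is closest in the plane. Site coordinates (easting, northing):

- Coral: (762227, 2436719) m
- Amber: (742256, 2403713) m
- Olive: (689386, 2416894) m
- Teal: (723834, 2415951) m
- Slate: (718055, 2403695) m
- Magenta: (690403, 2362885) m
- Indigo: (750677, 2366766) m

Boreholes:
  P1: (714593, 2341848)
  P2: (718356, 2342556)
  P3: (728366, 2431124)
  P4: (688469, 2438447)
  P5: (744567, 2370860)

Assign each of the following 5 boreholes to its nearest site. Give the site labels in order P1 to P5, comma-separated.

P1 → Magenta (d²=1027711469.00)
P2 → Magenta (d²=1194638450.00)
P3 → Teal (d²=250758953.00)
P4 → Olive (d²=465372698.00)
P5 → Indigo (d²=54092936.00)

Magenta, Magenta, Teal, Olive, Indigo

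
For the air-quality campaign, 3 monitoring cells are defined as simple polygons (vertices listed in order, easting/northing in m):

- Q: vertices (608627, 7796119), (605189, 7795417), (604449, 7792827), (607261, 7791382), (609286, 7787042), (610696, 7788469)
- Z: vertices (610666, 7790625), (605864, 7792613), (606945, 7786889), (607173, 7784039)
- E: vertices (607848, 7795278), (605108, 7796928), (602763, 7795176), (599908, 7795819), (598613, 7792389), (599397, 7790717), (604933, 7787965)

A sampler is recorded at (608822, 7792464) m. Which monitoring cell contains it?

Q

Cast a ray rightward from (608822, 7792464). For each polygon, the edges (by vertex number in listed order) whose endpoints lie on opposite sides of northing = 7792464, where each meets that height, and whether that is right or left of the point:
Q: 3–4 at easting≈605155.4 (left), 6–1 at easting≈609615.5 (right) → 1 crossing.
Z: 1–2 at easting≈606223.9 (left), 2–3 at easting≈605892.1 (left) → 0 crossings.
E: 4–5 at easting≈598641.3 (left), 7–1 at easting≈606726.3 (left) → 0 crossings.
Only Q has an odd count, so the point is inside Q.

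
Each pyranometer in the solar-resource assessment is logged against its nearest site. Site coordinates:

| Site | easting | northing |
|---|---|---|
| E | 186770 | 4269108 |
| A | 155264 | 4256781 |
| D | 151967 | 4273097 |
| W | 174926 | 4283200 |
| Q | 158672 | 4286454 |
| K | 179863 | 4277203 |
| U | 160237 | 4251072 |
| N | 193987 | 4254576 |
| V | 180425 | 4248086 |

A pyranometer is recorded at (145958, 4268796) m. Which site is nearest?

D

Squared distances to each site:
E: 1665716688.000; A: 230961861.000; D: 54606682.000; W: 1046620240.000; Q: 473450760.000; K: 1220226674.000; U: 518030017.000; N: 2508993241.000; V: 1616878189.000.
Minimum at D.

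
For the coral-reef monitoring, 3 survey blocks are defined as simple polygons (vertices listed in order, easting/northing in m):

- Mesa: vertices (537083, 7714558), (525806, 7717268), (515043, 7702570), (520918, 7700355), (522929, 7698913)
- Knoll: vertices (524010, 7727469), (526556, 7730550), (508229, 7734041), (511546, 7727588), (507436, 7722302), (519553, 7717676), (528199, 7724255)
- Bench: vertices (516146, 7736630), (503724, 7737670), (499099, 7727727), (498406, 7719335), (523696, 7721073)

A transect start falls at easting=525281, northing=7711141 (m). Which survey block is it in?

Cast a ray rightward from (525281, 7711141). For each polygon, the edges (by vertex number in listed order) whose endpoints lie on opposite sides of northing = 7711141, where each meets that height, and whether that is right or left of the point:
Mesa: 2–3 at easting≈521319.3 (left), 5–1 at easting≈533991.6 (right) → 1 crossing.
Knoll: no edge straddles that height → 0 crossings.
Bench: no edge straddles that height → 0 crossings.
Only Mesa has an odd count, so the point is inside Mesa.

Mesa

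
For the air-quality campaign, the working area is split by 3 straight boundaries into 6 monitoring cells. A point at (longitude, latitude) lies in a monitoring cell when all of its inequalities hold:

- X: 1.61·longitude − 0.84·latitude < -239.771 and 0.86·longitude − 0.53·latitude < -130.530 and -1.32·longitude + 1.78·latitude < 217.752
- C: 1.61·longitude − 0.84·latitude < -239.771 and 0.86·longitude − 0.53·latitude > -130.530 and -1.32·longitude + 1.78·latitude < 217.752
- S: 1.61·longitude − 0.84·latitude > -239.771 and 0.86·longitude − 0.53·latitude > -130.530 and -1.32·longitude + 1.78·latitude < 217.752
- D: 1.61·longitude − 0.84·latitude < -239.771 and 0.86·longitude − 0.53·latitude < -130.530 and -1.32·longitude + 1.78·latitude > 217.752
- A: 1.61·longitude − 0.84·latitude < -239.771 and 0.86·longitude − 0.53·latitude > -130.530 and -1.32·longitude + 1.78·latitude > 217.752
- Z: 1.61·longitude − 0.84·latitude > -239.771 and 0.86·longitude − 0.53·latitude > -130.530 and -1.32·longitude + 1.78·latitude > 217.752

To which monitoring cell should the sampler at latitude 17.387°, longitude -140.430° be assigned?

C

1.61·-140.430 − 0.84·17.387 = -240.697, which is < -239.771
0.86·-140.430 − 0.53·17.387 = -129.985, which is > -130.530
-1.32·-140.430 + 1.78·17.387 = 216.316, which is < 217.752
This sign pattern matches C.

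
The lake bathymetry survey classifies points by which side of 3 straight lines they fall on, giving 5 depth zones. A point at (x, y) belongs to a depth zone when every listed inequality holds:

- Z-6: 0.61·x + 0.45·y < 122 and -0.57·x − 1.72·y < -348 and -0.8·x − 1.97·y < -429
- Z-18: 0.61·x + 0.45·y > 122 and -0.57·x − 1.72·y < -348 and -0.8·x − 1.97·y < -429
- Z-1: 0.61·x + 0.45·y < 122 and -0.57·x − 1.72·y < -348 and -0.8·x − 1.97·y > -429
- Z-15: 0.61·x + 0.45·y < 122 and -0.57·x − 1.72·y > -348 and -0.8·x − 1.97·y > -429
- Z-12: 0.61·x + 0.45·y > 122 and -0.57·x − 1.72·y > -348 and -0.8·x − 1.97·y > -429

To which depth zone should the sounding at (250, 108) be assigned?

0.61·250 + 0.45·108 = 201.100, which is > 122
-0.57·250 − 1.72·108 = -328.260, which is > -348
-0.8·250 − 1.97·108 = -412.760, which is > -429
This sign pattern matches Z-12.

Z-12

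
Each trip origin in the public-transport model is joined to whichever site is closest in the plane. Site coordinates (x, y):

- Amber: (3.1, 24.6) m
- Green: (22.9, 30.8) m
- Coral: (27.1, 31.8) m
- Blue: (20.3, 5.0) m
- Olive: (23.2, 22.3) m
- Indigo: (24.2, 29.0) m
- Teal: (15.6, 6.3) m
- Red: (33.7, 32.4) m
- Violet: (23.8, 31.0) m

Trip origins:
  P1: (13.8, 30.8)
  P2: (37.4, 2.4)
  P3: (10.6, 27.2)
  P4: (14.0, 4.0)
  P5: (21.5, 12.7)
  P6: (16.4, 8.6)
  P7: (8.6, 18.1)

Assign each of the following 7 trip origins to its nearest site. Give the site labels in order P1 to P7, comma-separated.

Green, Blue, Amber, Teal, Blue, Teal, Amber

P1 → Green (d²=82.81)
P2 → Blue (d²=299.17)
P3 → Amber (d²=63.01)
P4 → Teal (d²=7.85)
P5 → Blue (d²=60.73)
P6 → Teal (d²=5.93)
P7 → Amber (d²=72.50)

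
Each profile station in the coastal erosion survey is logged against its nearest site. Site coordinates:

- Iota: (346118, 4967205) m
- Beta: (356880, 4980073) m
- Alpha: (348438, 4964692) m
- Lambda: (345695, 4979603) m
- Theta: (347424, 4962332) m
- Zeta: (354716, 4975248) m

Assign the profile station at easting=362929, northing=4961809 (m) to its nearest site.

Alpha

Squared distances to each site:
Iota: 311726537.000; Beta: 370164097.000; Alpha: 218300770.000; Lambda: 613637192.000; Theta: 240678554.000; Zeta: 248060090.000.
Minimum at Alpha.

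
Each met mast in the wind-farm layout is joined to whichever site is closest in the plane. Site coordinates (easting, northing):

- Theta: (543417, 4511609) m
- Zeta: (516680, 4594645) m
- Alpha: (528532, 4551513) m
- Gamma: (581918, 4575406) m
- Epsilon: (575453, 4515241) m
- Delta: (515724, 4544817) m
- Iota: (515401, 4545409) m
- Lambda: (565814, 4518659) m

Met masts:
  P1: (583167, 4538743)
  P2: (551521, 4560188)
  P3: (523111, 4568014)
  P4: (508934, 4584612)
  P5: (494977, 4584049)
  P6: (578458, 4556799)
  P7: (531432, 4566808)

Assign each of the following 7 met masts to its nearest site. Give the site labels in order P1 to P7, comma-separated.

P1 → Epsilon (d²=611849800.00)
P2 → Alpha (d²=603749746.00)
P3 → Alpha (d²=301670242.00)
P4 → Zeta (d²=160661605.00)
P5 → Zeta (d²=583295425.00)
P6 → Gamma (d²=358192049.00)
P7 → Alpha (d²=242347025.00)

Epsilon, Alpha, Alpha, Zeta, Zeta, Gamma, Alpha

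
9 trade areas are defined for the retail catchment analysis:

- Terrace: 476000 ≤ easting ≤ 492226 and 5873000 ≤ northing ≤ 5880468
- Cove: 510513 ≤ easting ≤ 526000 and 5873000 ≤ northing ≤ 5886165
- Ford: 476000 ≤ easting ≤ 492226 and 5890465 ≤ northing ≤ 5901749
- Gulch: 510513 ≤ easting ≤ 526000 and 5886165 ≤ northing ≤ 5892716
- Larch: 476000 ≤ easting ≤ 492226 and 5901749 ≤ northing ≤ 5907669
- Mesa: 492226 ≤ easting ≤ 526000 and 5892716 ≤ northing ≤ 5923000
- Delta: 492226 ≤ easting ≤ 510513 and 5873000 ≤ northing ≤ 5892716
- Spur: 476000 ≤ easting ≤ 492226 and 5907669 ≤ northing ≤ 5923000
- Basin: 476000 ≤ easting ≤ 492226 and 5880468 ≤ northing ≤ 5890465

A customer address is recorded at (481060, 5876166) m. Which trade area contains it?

Terrace

The point has easting = 481060 and northing = 5876166.
Only Terrace satisfies 476000 ≤ easting ≤ 492226 and 5873000 ≤ northing ≤ 5880468.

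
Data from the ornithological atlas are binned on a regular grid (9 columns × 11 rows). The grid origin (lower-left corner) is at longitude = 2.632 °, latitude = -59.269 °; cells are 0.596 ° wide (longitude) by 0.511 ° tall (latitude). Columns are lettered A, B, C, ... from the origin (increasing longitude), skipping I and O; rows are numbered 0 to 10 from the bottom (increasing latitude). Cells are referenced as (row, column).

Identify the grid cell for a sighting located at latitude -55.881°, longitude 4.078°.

(6, C)

Column index: ⌊(4.078 − 2.632) / 0.596⌋ = ⌊2.426⌋ = 2 → column C
Row offset from origin: ⌊(-55.881 − -59.269) / 0.511⌋ = ⌊6.630⌋ = 6 → row 6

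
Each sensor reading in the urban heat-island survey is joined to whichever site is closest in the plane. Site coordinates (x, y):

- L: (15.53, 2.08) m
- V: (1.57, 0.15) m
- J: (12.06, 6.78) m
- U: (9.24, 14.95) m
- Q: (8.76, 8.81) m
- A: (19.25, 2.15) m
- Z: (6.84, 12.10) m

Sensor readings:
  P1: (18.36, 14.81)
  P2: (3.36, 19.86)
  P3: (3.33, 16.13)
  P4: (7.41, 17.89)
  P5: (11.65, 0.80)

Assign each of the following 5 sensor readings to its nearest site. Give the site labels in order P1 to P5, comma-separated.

U, U, Z, U, L

P1 → U (d²=83.19)
P2 → U (d²=58.68)
P3 → Z (d²=28.56)
P4 → U (d²=11.99)
P5 → L (d²=16.69)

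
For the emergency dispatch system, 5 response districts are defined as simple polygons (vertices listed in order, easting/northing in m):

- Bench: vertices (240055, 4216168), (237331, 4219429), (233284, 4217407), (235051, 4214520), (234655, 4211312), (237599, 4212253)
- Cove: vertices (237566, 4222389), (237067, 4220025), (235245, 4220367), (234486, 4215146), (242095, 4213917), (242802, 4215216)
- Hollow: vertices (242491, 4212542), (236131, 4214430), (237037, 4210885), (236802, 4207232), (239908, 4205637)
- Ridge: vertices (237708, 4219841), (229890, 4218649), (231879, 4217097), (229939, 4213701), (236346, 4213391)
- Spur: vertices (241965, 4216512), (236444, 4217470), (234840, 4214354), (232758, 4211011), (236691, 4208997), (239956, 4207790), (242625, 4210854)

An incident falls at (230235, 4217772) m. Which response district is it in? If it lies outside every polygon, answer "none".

Cast a ray rightward from (230235, 4217772). For each polygon, the edges (by vertex number in listed order) whose endpoints lie on opposite sides of northing = 4217772, where each meets that height, and whether that is right or left of the point:
Bench: 1–2 at easting≈238715.1 (right), 2–3 at easting≈234014.5 (right) → 2 crossings.
Cove: 3–4 at easting≈234867.8 (right), 6–1 at easting≈240936.2 (right) → 2 crossings.
Hollow: no edge straddles that height → 0 crossings.
Ridge: 2–3 at easting≈231013.9 (right), 5–1 at easting≈237271.1 (right) → 2 crossings.
Spur: no edge straddles that height → 0 crossings.
All counts are even, so the point lies outside every listed polygon.

none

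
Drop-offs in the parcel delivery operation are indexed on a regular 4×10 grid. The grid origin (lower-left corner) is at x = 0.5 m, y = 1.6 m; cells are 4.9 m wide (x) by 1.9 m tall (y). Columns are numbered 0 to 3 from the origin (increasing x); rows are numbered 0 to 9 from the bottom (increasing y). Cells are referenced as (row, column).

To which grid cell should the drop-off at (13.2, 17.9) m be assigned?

Column index: ⌊(13.2 − 0.5) / 4.9⌋ = ⌊2.592⌋ = 2
Row offset from origin: ⌊(17.9 − 1.6) / 1.9⌋ = ⌊8.579⌋ = 8 → row 8

(8, 2)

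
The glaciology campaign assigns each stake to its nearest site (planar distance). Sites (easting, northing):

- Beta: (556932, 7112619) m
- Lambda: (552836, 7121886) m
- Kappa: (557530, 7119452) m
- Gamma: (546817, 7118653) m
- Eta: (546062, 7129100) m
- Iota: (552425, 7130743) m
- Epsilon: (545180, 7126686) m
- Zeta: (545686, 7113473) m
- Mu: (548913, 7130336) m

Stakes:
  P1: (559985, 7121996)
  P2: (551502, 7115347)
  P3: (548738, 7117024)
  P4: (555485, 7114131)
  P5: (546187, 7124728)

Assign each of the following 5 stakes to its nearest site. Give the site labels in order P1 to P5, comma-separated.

P1 → Kappa (d²=12498961.00)
P2 → Gamma (d²=32878861.00)
P3 → Gamma (d²=6343882.00)
P4 → Beta (d²=4379953.00)
P5 → Epsilon (d²=4847813.00)

Kappa, Gamma, Gamma, Beta, Epsilon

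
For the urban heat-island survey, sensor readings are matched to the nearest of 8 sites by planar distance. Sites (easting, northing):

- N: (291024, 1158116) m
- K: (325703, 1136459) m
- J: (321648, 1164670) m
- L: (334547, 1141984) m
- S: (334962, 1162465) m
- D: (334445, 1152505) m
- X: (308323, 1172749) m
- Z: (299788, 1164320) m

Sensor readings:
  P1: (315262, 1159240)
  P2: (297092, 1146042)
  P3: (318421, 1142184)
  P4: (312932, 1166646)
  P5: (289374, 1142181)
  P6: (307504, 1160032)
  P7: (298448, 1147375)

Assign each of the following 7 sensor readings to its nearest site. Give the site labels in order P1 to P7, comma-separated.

J, N, K, X, N, Z, N

P1 → J (d²=70265896.00)
P2 → N (d²=182602100.00)
P3 → K (d²=85803149.00)
P4 → X (d²=58489490.00)
P5 → N (d²=256646725.00)
P6 → Z (d²=77923600.00)
P7 → N (d²=170484857.00)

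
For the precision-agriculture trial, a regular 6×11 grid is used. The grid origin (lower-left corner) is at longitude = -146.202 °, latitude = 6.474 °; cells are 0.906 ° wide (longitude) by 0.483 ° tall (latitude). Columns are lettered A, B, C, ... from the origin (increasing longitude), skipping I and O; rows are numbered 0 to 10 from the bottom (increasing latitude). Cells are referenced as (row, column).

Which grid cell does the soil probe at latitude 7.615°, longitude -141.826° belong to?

Column index: ⌊(-141.826 − -146.202) / 0.906⌋ = ⌊4.830⌋ = 4 → column E
Row offset from origin: ⌊(7.615 − 6.474) / 0.483⌋ = ⌊2.362⌋ = 2 → row 2

(2, E)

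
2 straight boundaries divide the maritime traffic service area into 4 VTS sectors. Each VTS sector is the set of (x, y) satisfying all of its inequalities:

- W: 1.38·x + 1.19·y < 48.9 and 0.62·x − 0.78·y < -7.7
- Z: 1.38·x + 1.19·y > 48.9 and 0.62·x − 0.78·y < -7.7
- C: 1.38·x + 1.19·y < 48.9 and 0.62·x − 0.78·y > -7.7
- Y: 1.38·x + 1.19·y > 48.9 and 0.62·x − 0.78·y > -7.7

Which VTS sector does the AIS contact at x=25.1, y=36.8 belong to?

1.38·25.1 + 1.19·36.8 = 78.430, which is > 48.9
0.62·25.1 − 0.78·36.8 = -13.142, which is < -7.7
This sign pattern matches Z.

Z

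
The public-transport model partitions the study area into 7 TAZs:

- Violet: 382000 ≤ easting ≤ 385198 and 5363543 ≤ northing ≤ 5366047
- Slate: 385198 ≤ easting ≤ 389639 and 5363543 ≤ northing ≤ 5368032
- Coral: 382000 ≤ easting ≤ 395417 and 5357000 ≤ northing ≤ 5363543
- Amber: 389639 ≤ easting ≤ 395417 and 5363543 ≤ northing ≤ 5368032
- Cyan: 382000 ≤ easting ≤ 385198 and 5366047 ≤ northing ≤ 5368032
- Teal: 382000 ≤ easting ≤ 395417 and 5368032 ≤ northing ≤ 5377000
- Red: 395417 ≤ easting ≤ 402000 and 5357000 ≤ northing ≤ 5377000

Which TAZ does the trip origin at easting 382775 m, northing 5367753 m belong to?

Cyan

The point has easting = 382775 and northing = 5367753.
Only Cyan satisfies 382000 ≤ easting ≤ 385198 and 5366047 ≤ northing ≤ 5368032.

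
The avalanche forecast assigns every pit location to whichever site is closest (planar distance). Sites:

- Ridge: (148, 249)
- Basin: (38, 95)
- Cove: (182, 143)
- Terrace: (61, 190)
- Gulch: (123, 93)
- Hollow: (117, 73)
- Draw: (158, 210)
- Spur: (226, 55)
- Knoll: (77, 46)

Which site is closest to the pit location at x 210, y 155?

Cove

Squared distances to each site:
Ridge: 12680.000; Basin: 33184.000; Cove: 928.000; Terrace: 23426.000; Gulch: 11413.000; Hollow: 15373.000; Draw: 5729.000; Spur: 10256.000; Knoll: 29570.000.
Minimum at Cove.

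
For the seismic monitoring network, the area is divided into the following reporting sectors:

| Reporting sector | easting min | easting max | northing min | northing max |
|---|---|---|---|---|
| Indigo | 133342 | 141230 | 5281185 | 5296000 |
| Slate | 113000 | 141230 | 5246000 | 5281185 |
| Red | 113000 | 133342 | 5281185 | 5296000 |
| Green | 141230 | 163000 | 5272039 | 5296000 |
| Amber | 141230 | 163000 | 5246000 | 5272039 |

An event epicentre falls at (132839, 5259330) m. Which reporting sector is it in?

Slate

The point has easting = 132839 and northing = 5259330.
Only Slate satisfies 113000 ≤ easting ≤ 141230 and 5246000 ≤ northing ≤ 5281185.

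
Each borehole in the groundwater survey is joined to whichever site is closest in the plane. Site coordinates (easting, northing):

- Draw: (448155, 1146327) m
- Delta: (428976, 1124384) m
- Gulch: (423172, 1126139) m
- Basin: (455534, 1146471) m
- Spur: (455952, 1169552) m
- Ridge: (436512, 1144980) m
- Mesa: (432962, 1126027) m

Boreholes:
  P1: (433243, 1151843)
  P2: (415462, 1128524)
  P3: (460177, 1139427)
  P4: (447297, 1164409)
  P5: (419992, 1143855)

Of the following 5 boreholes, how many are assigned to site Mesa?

0

P1 → Ridge
P2 → Gulch
P3 → Basin
P4 → Spur
P5 → Ridge
0 of the 5 go to Mesa.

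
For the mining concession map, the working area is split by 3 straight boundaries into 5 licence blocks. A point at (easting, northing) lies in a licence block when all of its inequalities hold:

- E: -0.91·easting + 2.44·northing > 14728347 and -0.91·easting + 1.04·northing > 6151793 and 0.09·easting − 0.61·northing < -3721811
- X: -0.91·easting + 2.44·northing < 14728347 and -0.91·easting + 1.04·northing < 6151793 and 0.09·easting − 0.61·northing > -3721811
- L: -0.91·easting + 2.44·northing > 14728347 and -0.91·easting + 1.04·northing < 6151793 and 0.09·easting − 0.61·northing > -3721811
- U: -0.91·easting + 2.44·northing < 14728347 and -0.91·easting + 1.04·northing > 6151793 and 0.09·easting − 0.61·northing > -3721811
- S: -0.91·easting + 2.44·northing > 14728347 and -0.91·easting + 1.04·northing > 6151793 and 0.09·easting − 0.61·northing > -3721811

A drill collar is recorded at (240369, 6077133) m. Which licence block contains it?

-0.91·240369 + 2.44·6077133 = 14609468.730, which is < 14728347
-0.91·240369 + 1.04·6077133 = 6101482.530, which is < 6151793
0.09·240369 − 0.61·6077133 = -3685417.920, which is > -3721811
This sign pattern matches X.

X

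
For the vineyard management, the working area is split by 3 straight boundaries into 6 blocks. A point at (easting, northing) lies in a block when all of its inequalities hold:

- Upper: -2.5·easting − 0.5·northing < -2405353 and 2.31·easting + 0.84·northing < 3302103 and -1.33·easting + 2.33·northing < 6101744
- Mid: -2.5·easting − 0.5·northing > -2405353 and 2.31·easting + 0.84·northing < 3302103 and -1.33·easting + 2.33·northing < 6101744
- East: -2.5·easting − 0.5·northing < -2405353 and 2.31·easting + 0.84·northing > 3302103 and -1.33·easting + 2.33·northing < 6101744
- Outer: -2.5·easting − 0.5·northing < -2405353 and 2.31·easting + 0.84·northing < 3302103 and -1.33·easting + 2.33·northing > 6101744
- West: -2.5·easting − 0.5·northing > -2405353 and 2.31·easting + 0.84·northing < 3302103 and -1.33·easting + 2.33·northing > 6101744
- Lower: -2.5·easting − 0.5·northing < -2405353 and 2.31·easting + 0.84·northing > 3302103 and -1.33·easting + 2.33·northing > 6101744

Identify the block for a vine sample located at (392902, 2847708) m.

Outer

-2.5·392902 − 0.5·2847708 = -2406109.000, which is < -2405353
2.31·392902 + 0.84·2847708 = 3299678.340, which is < 3302103
-1.33·392902 + 2.33·2847708 = 6112599.980, which is > 6101744
This sign pattern matches Outer.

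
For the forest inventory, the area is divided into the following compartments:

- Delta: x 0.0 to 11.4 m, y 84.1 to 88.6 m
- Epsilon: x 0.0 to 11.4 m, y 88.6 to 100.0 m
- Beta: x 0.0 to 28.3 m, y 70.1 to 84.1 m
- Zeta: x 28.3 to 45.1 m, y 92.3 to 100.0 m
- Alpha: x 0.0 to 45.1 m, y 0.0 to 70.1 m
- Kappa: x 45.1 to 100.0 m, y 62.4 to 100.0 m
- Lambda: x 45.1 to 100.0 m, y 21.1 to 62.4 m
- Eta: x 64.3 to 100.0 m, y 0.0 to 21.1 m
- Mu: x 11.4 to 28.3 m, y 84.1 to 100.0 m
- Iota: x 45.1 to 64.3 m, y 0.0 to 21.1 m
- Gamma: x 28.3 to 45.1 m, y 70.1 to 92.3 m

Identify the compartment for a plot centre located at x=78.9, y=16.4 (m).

The point has x = 78.9 and y = 16.4.
Only Eta satisfies 64.3 ≤ x ≤ 100.0 and 0.0 ≤ y ≤ 21.1.

Eta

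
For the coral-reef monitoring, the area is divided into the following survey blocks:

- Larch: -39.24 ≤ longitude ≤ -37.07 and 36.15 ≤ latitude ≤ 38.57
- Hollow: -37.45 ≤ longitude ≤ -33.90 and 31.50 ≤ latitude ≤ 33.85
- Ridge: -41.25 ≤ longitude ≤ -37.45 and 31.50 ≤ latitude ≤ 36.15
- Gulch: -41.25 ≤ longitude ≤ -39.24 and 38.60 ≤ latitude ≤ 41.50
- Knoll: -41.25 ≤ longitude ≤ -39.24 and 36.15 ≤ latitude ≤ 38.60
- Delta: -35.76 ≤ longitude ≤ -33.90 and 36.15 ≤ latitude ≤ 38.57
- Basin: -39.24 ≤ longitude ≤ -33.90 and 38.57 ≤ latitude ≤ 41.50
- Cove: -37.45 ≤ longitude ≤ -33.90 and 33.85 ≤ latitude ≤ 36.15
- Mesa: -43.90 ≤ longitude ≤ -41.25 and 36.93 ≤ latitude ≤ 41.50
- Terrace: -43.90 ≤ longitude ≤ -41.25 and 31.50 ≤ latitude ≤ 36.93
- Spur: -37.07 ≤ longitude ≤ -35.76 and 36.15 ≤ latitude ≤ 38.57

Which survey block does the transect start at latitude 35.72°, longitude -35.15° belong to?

Cove

The point has longitude = -35.15 and latitude = 35.72.
Only Cove satisfies -37.45 ≤ longitude ≤ -33.90 and 33.85 ≤ latitude ≤ 36.15.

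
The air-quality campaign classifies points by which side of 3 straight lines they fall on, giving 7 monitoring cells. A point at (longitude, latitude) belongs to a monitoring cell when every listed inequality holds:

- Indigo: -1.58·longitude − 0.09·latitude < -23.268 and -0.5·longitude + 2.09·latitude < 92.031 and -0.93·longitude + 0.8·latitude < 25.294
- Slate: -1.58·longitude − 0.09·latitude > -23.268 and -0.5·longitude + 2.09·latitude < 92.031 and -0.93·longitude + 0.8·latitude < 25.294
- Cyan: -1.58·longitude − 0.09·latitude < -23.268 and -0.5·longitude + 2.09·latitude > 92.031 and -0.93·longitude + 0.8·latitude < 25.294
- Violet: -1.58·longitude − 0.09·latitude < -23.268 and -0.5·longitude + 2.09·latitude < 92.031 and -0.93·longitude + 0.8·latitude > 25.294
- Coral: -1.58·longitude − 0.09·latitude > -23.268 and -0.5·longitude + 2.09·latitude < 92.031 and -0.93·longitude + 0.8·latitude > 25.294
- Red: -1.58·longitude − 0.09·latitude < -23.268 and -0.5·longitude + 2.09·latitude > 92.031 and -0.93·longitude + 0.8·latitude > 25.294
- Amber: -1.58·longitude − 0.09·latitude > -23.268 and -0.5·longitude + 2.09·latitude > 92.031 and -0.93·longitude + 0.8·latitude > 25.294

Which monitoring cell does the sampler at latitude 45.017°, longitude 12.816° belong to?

-1.58·12.816 − 0.09·45.017 = -24.301, which is < -23.268
-0.5·12.816 + 2.09·45.017 = 87.678, which is < 92.031
-0.93·12.816 + 0.8·45.017 = 24.095, which is < 25.294
This sign pattern matches Indigo.

Indigo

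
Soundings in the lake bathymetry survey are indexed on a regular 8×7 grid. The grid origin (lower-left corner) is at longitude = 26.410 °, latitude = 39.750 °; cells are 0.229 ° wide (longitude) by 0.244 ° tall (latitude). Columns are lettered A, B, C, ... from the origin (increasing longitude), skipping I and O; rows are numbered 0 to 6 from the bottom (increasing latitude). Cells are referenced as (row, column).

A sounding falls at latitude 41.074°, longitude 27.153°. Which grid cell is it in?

(5, D)

Column index: ⌊(27.153 − 26.410) / 0.229⌋ = ⌊3.245⌋ = 3 → column D
Row offset from origin: ⌊(41.074 − 39.750) / 0.244⌋ = ⌊5.426⌋ = 5 → row 5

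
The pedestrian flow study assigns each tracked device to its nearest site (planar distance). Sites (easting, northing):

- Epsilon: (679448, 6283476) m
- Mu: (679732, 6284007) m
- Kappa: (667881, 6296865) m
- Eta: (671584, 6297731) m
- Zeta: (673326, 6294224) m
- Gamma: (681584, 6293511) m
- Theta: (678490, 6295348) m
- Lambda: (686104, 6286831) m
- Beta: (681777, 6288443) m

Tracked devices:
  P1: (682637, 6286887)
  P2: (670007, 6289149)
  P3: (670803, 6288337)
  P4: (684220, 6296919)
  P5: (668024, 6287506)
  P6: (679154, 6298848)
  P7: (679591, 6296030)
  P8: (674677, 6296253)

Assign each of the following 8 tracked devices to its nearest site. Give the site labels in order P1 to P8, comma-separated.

Beta, Zeta, Zeta, Gamma, Zeta, Theta, Theta, Zeta

P1 → Beta (d²=3160736.00)
P2 → Zeta (d²=36771386.00)
P3 → Zeta (d²=41022298.00)
P4 → Gamma (d²=18562960.00)
P5 → Zeta (d²=73242728.00)
P6 → Theta (d²=12690896.00)
P7 → Theta (d²=1677325.00)
P8 → Zeta (d²=5942042.00)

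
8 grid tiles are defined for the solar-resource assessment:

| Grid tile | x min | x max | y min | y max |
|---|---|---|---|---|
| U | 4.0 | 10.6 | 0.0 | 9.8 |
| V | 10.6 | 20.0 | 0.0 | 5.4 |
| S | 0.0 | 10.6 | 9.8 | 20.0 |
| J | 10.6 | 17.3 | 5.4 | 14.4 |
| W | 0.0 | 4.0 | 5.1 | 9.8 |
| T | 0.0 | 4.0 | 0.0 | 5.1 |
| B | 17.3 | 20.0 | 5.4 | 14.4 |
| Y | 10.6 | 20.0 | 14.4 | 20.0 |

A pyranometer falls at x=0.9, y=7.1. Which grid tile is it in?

The point has x = 0.9 and y = 7.1.
Only W satisfies 0.0 ≤ x ≤ 4.0 and 5.1 ≤ y ≤ 9.8.

W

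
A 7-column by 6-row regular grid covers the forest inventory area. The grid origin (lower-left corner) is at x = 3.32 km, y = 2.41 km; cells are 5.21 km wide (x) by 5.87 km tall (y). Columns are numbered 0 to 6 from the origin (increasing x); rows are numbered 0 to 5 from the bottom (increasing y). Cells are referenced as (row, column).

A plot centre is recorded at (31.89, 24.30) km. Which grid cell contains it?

(3, 5)

Column index: ⌊(31.89 − 3.32) / 5.21⌋ = ⌊5.484⌋ = 5
Row offset from origin: ⌊(24.30 − 2.41) / 5.87⌋ = ⌊3.729⌋ = 3 → row 3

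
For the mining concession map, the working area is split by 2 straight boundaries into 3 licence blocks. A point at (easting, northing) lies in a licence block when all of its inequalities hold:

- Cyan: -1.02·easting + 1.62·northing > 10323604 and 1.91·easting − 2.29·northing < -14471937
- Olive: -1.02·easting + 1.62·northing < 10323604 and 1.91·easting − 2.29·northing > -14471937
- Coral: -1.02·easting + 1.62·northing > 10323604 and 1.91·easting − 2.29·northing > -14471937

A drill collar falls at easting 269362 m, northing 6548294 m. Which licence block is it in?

-1.02·269362 + 1.62·6548294 = 10333487.040, which is > 10323604
1.91·269362 − 2.29·6548294 = -14481111.840, which is < -14471937
This sign pattern matches Cyan.

Cyan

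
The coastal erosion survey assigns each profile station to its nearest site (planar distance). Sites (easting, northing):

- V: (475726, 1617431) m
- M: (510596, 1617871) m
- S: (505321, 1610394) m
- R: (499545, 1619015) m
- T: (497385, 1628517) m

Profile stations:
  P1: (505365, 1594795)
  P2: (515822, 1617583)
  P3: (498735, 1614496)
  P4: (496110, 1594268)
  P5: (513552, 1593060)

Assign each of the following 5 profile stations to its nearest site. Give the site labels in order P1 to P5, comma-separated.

P1 → S (d²=243330737.00)
P2 → M (d²=27394020.00)
P3 → R (d²=21077461.00)
P4 → S (d²=344890397.00)
P5 → S (d²=368216917.00)

S, M, R, S, S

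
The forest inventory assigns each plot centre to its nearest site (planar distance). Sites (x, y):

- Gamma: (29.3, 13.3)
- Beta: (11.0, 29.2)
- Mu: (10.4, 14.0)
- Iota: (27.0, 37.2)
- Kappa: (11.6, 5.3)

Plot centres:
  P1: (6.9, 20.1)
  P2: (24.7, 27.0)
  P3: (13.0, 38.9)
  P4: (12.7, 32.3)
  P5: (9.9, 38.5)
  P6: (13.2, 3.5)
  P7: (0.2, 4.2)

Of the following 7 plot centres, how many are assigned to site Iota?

P1 → Mu
P2 → Iota
P3 → Beta
P4 → Beta
P5 → Beta
P6 → Kappa
P7 → Kappa
1 of the 7 goes to Iota.

1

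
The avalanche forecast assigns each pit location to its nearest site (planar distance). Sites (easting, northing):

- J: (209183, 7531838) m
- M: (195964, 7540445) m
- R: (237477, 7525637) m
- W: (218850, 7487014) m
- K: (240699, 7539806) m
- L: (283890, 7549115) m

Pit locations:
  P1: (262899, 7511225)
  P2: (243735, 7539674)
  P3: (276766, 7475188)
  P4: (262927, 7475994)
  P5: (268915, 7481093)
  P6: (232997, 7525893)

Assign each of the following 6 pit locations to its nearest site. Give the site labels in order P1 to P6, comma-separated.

R, K, W, W, W, R

P1 → R (d²=853983828.00)
P2 → K (d²=9234720.00)
P3 → W (d²=3494117332.00)
P4 → W (d²=2064222329.00)
P5 → W (d²=2541562466.00)
P6 → R (d²=20135936.00)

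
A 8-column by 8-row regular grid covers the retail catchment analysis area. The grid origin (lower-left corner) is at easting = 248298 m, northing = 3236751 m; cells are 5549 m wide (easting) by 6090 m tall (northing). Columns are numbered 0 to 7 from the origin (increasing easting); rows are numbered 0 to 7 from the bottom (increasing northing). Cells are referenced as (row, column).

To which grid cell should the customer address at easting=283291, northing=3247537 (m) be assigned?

Column index: ⌊(283291 − 248298) / 5549⌋ = ⌊6.306⌋ = 6
Row offset from origin: ⌊(3247537 − 3236751) / 6090⌋ = ⌊1.771⌋ = 1 → row 1

(1, 6)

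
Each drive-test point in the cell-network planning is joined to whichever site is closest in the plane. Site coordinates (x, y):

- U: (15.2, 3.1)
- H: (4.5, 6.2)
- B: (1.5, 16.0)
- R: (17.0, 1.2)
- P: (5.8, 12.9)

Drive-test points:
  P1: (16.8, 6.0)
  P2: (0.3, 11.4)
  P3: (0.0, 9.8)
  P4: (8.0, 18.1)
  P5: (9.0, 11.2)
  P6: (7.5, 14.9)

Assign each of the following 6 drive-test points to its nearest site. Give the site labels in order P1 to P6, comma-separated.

U, B, H, P, P, P

P1 → U (d²=10.97)
P2 → B (d²=22.60)
P3 → H (d²=33.21)
P4 → P (d²=31.88)
P5 → P (d²=13.13)
P6 → P (d²=6.89)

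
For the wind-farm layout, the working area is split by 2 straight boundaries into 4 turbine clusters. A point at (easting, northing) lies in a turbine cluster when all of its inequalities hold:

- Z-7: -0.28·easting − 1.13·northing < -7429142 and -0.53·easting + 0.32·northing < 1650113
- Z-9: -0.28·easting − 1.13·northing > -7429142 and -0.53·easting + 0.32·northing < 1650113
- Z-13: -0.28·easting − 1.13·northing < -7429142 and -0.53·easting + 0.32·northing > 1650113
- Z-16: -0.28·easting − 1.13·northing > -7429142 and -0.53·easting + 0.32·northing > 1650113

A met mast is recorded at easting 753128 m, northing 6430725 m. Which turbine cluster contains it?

Z-13

-0.28·753128 − 1.13·6430725 = -7477595.090, which is < -7429142
-0.53·753128 + 0.32·6430725 = 1658674.160, which is > 1650113
This sign pattern matches Z-13.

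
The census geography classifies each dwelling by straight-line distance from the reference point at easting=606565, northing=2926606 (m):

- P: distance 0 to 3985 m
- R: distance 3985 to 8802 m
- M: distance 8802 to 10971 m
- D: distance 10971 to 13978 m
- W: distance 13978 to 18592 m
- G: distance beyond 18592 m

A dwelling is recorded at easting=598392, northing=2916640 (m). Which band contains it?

Distance = √((598392−606565)² + (2916640−2926606)²) = √(66797929.000 + 99321156.000) = 12888.719 m.
10971 ≤ 12888.719 < 13978 → D.

D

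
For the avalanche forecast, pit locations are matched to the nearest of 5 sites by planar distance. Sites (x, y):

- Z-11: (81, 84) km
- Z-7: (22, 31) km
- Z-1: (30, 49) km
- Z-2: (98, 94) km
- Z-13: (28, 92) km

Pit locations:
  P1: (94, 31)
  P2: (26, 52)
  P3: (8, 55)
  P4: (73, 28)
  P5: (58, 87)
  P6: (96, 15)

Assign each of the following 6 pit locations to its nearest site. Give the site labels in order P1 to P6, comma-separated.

P1 → Z-11 (d²=2978.00)
P2 → Z-1 (d²=25.00)
P3 → Z-1 (d²=520.00)
P4 → Z-1 (d²=2290.00)
P5 → Z-11 (d²=538.00)
P6 → Z-11 (d²=4986.00)

Z-11, Z-1, Z-1, Z-1, Z-11, Z-11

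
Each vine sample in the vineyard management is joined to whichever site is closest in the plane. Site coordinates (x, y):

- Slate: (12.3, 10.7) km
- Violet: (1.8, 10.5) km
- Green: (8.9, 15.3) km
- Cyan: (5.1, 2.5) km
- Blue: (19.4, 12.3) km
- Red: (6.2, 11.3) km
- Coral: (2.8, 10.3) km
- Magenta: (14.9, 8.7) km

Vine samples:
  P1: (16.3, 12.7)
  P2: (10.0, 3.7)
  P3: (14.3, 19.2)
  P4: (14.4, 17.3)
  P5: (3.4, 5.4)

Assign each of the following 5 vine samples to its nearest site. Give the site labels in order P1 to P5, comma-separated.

P1 → Blue (d²=9.77)
P2 → Cyan (d²=25.45)
P3 → Green (d²=44.37)
P4 → Green (d²=34.25)
P5 → Cyan (d²=11.30)

Blue, Cyan, Green, Green, Cyan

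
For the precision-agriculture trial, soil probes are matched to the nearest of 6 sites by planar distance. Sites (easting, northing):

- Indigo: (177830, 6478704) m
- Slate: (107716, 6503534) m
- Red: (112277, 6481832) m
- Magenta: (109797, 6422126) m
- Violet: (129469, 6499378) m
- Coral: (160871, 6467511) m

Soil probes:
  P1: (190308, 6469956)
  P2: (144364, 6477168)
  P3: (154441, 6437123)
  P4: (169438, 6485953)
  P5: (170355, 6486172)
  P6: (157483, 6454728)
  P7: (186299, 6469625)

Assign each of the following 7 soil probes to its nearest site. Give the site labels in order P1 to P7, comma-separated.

P1 → Indigo (d²=232227988.00)
P2 → Coral (d²=365738698.00)
P3 → Coral (d²=964775444.00)
P4 → Indigo (d²=122973665.00)
P5 → Indigo (d²=111646649.00)
P6 → Coral (d²=174883633.00)
P7 → Indigo (d²=154152202.00)

Indigo, Coral, Coral, Indigo, Indigo, Coral, Indigo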